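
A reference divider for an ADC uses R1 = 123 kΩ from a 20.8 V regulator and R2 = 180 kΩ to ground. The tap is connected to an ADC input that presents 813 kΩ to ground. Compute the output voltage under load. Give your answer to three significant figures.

V_out ≈ 11.3 V

The load sits in parallel with R2: R2‖R_L = (180 × 813) / (180 + 813) = 147.4 kΩ.
V_out = 20.8 × 147.4 / (123 + 147.4) = 20.8 × 147.4/270.4 = 11.3 V.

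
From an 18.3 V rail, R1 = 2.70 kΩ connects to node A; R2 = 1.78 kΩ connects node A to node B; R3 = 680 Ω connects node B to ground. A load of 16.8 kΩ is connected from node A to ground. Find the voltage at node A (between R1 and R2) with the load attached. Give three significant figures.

Below node A the series string R2+R3 = 2460 Ω sits in parallel with the 16800 Ω load: 2146 Ω.
V_A = 18.3 × 2146/(2700 + 2146) = 8.10 V.

V ≈ 8.10 V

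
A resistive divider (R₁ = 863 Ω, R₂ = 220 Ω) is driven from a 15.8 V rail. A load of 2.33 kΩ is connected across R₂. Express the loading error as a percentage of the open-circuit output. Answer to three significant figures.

The divider's output (Thévenin) resistance is R₁‖R₂ = 175.3 Ω.
Fractional drop under load = R_th/(R_th + R_L) = 175.3 / (175.3 + 2330) = 0.06998.
So the output falls by 7.00 %.

7.00 %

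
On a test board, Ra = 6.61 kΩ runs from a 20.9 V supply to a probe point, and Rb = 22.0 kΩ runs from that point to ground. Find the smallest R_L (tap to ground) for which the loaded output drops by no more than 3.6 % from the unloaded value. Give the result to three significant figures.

Output resistance R_th = Ra‖Rb = (6.61 × 22.0)/28.61 = 5.083 kΩ.
The fractional drop is R_th/(R_th + R_L); requiring this ≤ 0.0360 gives R_L ≥ R_th(1/0.0360 − 1) = 5.083 × 26.78 = 136 kΩ.

R_L(min) ≈ 136 kΩ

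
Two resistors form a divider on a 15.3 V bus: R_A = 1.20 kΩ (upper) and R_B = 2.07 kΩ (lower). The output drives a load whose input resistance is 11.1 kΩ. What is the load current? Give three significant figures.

R_B‖R_L = 1.745 kΩ; V_out = 15.3 × 1.745/2.945 = 9.065 V.
I_L = V_out / R_L = 9.065 / 11.1 kΩ = 0.817 mA.

I_L ≈ 0.817 mA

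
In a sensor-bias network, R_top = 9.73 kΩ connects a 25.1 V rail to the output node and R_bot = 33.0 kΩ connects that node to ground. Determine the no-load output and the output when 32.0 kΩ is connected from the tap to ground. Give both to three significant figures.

Open-circuit: V = 25.1 × 33.0/(9.73 + 33.0) = 19.4 V.
With the load, R_bot becomes R_bot‖R_L = 16.25 kΩ, so V = 25.1 × 16.25/25.98 = 15.7 V.

Unloaded: 19.4 V; loaded: 15.7 V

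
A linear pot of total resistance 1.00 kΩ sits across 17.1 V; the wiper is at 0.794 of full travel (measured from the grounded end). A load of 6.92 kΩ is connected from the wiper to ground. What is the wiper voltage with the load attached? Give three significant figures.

The wiper splits the pot into (1−α)R = 206.0 Ω above and αR = 794.0 Ω below.
Lower section ‖ load = 712.3 Ω.
V_wiper = 17.1 × 712.3/(206.0 + 712.3) = 13.3 V.

V ≈ 13.3 V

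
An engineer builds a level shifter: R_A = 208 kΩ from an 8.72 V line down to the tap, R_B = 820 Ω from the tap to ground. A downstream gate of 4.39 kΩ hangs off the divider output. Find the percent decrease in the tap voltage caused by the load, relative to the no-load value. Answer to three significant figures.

15.7 %

The divider's output (Thévenin) resistance is R_A‖R_B = 816.8 Ω.
Fractional drop under load = R_th/(R_th + R_L) = 816.8 / (816.8 + 4390) = 0.1569.
So the output falls by 15.7 %.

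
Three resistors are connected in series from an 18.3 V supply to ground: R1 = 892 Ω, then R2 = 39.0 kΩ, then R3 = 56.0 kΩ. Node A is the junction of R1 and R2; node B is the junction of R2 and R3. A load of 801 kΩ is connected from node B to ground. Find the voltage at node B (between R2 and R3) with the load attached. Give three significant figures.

V ≈ 10.4 V

At node B, R3 is in parallel with the load: R3‖R_L = 52340 Ω.
Below node A the resistance is R2 + (R3‖R_L) = 91340 Ω, so V_A = 18.3 × 91340/92230 = 18.12 V.
Then V_B = V_A × (R3‖R_L)/(R2 + R3‖R_L) = 18.12 × 52340/91340 = 10.4 V.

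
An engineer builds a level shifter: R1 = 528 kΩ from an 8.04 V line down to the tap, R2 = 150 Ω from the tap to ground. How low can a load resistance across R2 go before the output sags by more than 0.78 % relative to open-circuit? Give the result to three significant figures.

R_L(min) ≈ 19.1 kΩ

Output resistance R_th = R1‖R2 = (528000 × 150)/528200 = 150.0 Ω.
The fractional drop is R_th/(R_th + R_L); requiring this ≤ 0.00780 gives R_L ≥ R_th(1/0.00780 − 1) = 150.0 × 127.2 = 19.1 kΩ.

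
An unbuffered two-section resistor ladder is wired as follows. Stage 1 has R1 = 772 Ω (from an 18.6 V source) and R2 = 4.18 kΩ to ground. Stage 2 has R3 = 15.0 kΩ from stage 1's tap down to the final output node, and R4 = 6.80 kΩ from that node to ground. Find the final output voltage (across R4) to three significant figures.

Stage 2 presents R3+R4 = 21800 Ω as a load on stage 1's tap.
Stage 1's lower leg becomes R2‖(R3+R4) = 3507 Ω, so V_mid = 18.6 × 3507/4279 = 15.24 V.
Stage 2 is itself unloaded: V_out = V_mid × R4/(R3+R4) = 15.24 × 6800/21800 = 4.76 V.

V_out ≈ 4.76 V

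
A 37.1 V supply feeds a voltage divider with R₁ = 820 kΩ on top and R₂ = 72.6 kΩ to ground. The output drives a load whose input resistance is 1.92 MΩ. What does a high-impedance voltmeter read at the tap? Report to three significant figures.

V_out ≈ 2.92 V

The load sits in parallel with R₂: R₂‖R_L = (72.6 × 1920) / (72.6 + 1920) = 69.95 kΩ.
V_out = 37.1 × 69.95 / (820 + 69.95) = 37.1 × 69.95/890.0 = 2.92 V.
(Unloaded it would have been 3.02 V.)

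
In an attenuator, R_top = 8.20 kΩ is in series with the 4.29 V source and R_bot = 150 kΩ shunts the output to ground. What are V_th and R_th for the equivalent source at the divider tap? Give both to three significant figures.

V_th = 4.07 V, R_th = 7.77 kΩ

V_th is the open-circuit tap voltage: 4.29 × 150/(8.20 + 150) = 4.07 V.
With the supply zeroed, R_top and R_bot appear in parallel from the tap: R_th = R_top‖R_bot = (8.20 × 150)/158.2 = 7.77 kΩ.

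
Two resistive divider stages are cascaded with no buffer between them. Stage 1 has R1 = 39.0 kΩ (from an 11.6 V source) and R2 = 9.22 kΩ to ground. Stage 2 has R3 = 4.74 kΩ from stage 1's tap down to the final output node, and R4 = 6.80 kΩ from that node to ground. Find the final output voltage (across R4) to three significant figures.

V_out ≈ 0.794 V

Stage 2 presents R3+R4 = 11.54 kΩ as a load on stage 1's tap.
Stage 1's lower leg becomes R2‖(R3+R4) = 5.125 kΩ, so V_mid = 11.6 × 5.125/44.13 = 1.347 V.
Stage 2 is itself unloaded: V_out = V_mid × R4/(R3+R4) = 1.347 × 6.80/11.54 = 0.794 V.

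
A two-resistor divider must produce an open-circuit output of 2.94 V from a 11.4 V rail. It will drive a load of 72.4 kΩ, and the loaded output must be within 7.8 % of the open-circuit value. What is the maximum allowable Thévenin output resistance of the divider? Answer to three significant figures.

R_th ≤ 6.12 kΩ

Loading drop = R_th/(R_th + R_L) ≤ 0.0780, so R_th ≤ R_L · ε/(1−ε) = 72.4 kΩ × 0.0780/0.9220 = 6.12 kΩ.
(Any R1, R2 with R2/(R1+R2) = 0.258 and R1‖R2 ≤ 6.12 kΩ will meet the spec.)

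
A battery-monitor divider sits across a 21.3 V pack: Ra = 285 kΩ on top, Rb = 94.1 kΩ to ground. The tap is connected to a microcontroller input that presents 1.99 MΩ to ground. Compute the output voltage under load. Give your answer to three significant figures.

The load sits in parallel with Rb: Rb‖R_L = (94.1 × 1990) / (94.1 + 1990) = 89.85 kΩ.
V_out = 21.3 × 89.85 / (285 + 89.85) = 21.3 × 89.85/374.9 = 5.11 V.

V_out ≈ 5.11 V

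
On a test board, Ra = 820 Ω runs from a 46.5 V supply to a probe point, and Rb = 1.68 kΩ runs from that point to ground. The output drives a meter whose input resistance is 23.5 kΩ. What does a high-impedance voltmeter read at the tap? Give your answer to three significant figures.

The load sits in parallel with Rb: Rb‖R_L = (1680 × 23500) / (1680 + 23500) = 1568 Ω.
V_out = 46.5 × 1568 / (820 + 1568) = 46.5 × 1568/2388 = 30.5 V.
(Unloaded it would have been 31.2 V.)

V_out ≈ 30.5 V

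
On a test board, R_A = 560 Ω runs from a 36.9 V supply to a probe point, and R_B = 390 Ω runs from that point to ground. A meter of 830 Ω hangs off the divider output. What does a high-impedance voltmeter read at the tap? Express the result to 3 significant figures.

V_out ≈ 11.9 V

The load sits in parallel with R_B: R_B‖R_L = (390 × 830) / (390 + 830) = 265.3 Ω.
V_out = 36.9 × 265.3 / (560 + 265.3) = 36.9 × 265.3/825.3 = 11.9 V.
(Unloaded it would have been 15.1 V.)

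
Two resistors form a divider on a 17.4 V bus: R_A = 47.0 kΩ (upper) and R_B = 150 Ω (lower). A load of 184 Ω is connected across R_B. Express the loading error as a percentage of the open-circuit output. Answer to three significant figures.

44.8 %

The divider's output (Thévenin) resistance is R_A‖R_B = 149.5 Ω.
Fractional drop under load = R_th/(R_th + R_L) = 149.5 / (149.5 + 184) = 0.4483.
So the output falls by 44.8 %.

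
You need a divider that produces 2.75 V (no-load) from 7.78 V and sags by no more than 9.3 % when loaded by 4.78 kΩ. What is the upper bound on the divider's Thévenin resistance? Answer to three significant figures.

Loading drop = R_th/(R_th + R_L) ≤ 0.0930, so R_th ≤ R_L · ε/(1−ε) = 4.78 kΩ × 0.0930/0.9070 = 490 Ω.
(Any R1, R2 with R2/(R1+R2) = 0.353 and R1‖R2 ≤ 490 Ω will meet the spec.)

R_th ≤ 490 Ω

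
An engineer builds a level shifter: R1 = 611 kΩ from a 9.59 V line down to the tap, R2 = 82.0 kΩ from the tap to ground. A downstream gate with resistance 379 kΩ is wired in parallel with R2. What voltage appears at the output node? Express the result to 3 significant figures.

V_out ≈ 0.953 V

The load sits in parallel with R2: R2‖R_L = (82.0 × 379) / (82.0 + 379) = 67.41 kΩ.
V_out = 9.59 × 67.41 / (611 + 67.41) = 9.59 × 67.41/678.4 = 0.953 V.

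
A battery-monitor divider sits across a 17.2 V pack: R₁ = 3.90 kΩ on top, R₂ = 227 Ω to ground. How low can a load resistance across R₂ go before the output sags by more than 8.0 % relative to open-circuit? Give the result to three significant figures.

R_L(min) ≈ 2.47 kΩ

Output resistance R_th = R₁‖R₂ = (3900 × 227)/4127 = 214.5 Ω.
The fractional drop is R_th/(R_th + R_L); requiring this ≤ 0.0800 gives R_L ≥ R_th(1/0.0800 − 1) = 214.5 × 11.50 = 2.47 kΩ.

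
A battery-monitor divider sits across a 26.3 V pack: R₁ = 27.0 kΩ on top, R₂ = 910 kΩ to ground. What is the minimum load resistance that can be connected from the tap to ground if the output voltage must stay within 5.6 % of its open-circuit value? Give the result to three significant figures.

Output resistance R_th = R₁‖R₂ = (27.0 × 910)/937.0 = 26.22 kΩ.
The fractional drop is R_th/(R_th + R_L); requiring this ≤ 0.0560 gives R_L ≥ R_th(1/0.0560 − 1) = 26.22 × 16.86 = 442 kΩ.

R_L(min) ≈ 442 kΩ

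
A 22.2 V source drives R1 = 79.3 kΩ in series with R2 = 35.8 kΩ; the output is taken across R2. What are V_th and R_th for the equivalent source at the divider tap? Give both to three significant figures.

V_th is the open-circuit tap voltage: 22.2 × 35.8/(79.3 + 35.8) = 6.90 V.
With the supply zeroed, R1 and R2 appear in parallel from the tap: R_th = R1‖R2 = (79.3 × 35.8)/115.1 = 24.7 kΩ.

V_th = 6.90 V, R_th = 24.7 kΩ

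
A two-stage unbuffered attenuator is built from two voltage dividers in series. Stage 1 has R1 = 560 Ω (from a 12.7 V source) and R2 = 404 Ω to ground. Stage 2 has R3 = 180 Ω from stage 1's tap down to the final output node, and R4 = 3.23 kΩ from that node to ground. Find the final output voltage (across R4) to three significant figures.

V_out ≈ 4.72 V

Stage 2 presents R3+R4 = 3410 Ω as a load on stage 1's tap.
Stage 1's lower leg becomes R2‖(R3+R4) = 361.2 Ω, so V_mid = 12.7 × 361.2/921.2 = 4.980 V.
Stage 2 is itself unloaded: V_out = V_mid × R4/(R3+R4) = 4.980 × 3230/3410 = 4.72 V.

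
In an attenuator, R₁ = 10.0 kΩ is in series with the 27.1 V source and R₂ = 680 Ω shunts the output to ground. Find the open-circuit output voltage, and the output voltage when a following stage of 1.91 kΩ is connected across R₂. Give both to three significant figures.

Open-circuit: V = 27.1 × 680/(10000 + 680) = 1.73 V.
With the load, R₂ becomes R₂‖R_L = 501.5 Ω, so V = 27.1 × 501.5/10500 = 1.29 V.

Unloaded: 1.73 V; loaded: 1.29 V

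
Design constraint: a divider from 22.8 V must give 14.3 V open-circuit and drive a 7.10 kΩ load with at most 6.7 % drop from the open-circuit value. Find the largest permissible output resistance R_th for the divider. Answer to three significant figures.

R_th ≤ 510 Ω

Loading drop = R_th/(R_th + R_L) ≤ 0.0670, so R_th ≤ R_L · ε/(1−ε) = 7.10 kΩ × 0.0670/0.9330 = 510 Ω.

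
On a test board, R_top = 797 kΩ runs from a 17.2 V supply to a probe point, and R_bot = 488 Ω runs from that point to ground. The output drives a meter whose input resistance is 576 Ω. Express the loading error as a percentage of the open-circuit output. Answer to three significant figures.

The divider's output (Thévenin) resistance is R_top‖R_bot = 487.7 Ω.
Fractional drop under load = R_th/(R_th + R_L) = 487.7 / (487.7 + 576) = 0.4585.
So the output falls by 45.8 %.

45.8 %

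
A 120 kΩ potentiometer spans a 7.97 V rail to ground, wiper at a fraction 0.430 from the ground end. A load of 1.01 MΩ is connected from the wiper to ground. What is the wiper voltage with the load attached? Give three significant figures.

The wiper splits the pot into (1−α)R = 68.40 kΩ above and αR = 51.60 kΩ below.
Lower section ‖ load = 49.09 kΩ.
V_wiper = 7.97 × 49.09/(68.40 + 49.09) = 3.33 V.

V ≈ 3.33 V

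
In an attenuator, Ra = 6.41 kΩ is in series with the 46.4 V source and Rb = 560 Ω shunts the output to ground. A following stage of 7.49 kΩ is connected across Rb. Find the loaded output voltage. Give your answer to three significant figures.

V_out ≈ 3.49 V

The load sits in parallel with Rb: Rb‖R_L = (560 × 7490) / (560 + 7490) = 521.0 Ω.
V_out = 46.4 × 521.0 / (6410 + 521.0) = 46.4 × 521.0/6931 = 3.49 V.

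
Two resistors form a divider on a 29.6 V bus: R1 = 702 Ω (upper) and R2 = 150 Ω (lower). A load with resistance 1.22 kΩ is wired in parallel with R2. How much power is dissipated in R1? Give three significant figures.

P ≈ 881 mW

Total resistance from the source is R1 + (R2‖R_L) = 835.6 Ω, so I = 29.6/835.6 Ω = 35.42 mA.
P = I²·R1 = (35.42 mA)² × 702 Ω = 881 mW.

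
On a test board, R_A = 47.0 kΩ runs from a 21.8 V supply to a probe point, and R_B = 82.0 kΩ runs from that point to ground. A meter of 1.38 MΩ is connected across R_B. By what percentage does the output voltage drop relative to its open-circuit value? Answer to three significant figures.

2.12 %

The divider's output (Thévenin) resistance is R_A‖R_B = 29.88 kΩ.
Fractional drop under load = R_th/(R_th + R_L) = 29.88 / (29.88 + 1380) = 0.02119.
So the output falls by 2.12 %.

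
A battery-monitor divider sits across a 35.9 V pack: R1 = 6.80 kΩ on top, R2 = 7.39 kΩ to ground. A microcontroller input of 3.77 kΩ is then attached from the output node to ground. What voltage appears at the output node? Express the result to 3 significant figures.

V_out ≈ 9.64 V

The load sits in parallel with R2: R2‖R_L = (7.39 × 3.77) / (7.39 + 3.77) = 2.496 kΩ.
V_out = 35.9 × 2.496 / (6.80 + 2.496) = 35.9 × 2.496/9.296 = 9.64 V.
(Unloaded it would have been 18.7 V.)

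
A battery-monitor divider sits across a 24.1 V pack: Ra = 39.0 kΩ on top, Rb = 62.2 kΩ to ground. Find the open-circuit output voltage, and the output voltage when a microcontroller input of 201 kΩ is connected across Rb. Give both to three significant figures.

Unloaded: 14.8 V; loaded: 13.2 V

Open-circuit: V = 24.1 × 62.2/(39.0 + 62.2) = 14.8 V.
With the load, Rb becomes Rb‖R_L = 47.50 kΩ, so V = 24.1 × 47.50/86.50 = 13.2 V.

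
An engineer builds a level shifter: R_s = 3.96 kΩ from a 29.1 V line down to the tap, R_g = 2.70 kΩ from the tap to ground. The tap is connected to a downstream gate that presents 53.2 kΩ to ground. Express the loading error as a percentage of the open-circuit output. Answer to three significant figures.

The divider's output (Thévenin) resistance is R_s‖R_g = 1.605 kΩ.
Fractional drop under load = R_th/(R_th + R_L) = 1.605 / (1.605 + 53.2) = 0.02929.
So the output falls by 2.93 %.

2.93 %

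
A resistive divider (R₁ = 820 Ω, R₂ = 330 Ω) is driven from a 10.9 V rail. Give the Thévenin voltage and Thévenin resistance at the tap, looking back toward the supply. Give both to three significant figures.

V_th = 3.13 V, R_th = 235 Ω

V_th is the open-circuit tap voltage: 10.9 × 330/(820 + 330) = 3.13 V.
With the supply zeroed, R₁ and R₂ appear in parallel from the tap: R_th = R₁‖R₂ = (820 × 330)/1150 = 235 Ω.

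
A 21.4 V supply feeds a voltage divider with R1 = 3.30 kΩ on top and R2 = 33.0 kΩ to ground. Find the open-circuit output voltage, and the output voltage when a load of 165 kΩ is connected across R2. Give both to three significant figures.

Unloaded: 19.5 V; loaded: 19.1 V

Open-circuit: V = 21.4 × 33.0/(3.30 + 33.0) = 19.5 V.
With the load, R2 becomes R2‖R_L = 27.50 kΩ, so V = 21.4 × 27.50/30.80 = 19.1 V.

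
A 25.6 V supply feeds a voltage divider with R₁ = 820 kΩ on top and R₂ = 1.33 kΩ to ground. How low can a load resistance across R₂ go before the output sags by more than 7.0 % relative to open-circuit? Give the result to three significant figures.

Output resistance R_th = R₁‖R₂ = (820 × 1.33)/821.3 = 1.328 kΩ.
The fractional drop is R_th/(R_th + R_L); requiring this ≤ 0.0700 gives R_L ≥ R_th(1/0.0700 − 1) = 1.328 × 13.29 = 17.6 kΩ.

R_L(min) ≈ 17.6 kΩ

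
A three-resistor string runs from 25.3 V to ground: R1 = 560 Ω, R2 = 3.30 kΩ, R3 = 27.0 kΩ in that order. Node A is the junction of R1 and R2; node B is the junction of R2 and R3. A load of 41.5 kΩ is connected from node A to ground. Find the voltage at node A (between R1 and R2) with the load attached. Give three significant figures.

Below node A the series string R2+R3 = 30300 Ω sits in parallel with the 41500 Ω load: 17510 Ω.
V_A = 25.3 × 17510/(560 + 17510) = 24.5 V.

V ≈ 24.5 V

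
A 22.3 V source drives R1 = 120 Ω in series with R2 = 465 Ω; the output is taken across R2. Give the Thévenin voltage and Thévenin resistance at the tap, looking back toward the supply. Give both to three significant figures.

V_th = 17.7 V, R_th = 95.4 Ω

V_th is the open-circuit tap voltage: 22.3 × 465/(120 + 465) = 17.7 V.
With the supply zeroed, R1 and R2 appear in parallel from the tap: R_th = R1‖R2 = (120 × 465)/585.0 = 95.4 Ω.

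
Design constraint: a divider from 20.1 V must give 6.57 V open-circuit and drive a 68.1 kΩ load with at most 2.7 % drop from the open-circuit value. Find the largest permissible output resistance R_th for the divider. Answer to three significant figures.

R_th ≤ 1.89 kΩ

Loading drop = R_th/(R_th + R_L) ≤ 0.0270, so R_th ≤ R_L · ε/(1−ε) = 68.1 kΩ × 0.0270/0.9730 = 1.89 kΩ.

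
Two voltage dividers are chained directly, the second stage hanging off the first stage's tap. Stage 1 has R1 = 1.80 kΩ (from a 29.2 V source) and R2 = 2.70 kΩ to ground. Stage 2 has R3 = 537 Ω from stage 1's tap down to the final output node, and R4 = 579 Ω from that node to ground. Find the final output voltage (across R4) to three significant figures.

V_out ≈ 4.62 V

Stage 2 presents R3+R4 = 1116 Ω as a load on stage 1's tap.
Stage 1's lower leg becomes R2‖(R3+R4) = 789.6 Ω, so V_mid = 29.2 × 789.6/2590 = 8.904 V.
Stage 2 is itself unloaded: V_out = V_mid × R4/(R3+R4) = 8.904 × 579/1116 = 4.62 V.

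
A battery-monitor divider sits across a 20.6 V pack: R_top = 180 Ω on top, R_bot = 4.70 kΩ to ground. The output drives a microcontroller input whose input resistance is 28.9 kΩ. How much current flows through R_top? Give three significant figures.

I ≈ 4.88 mA

R_bot‖R_L = 4043 Ω, so the source sees R_top + R_bot‖R_L = 4223 Ω.
I = 20.6 V / 4223 Ω = 4.88 mA.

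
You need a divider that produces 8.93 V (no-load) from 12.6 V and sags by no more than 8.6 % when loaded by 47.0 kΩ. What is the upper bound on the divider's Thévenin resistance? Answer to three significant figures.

R_th ≤ 4.42 kΩ

Loading drop = R_th/(R_th + R_L) ≤ 0.0860, so R_th ≤ R_L · ε/(1−ε) = 47.0 kΩ × 0.0860/0.9140 = 4.42 kΩ.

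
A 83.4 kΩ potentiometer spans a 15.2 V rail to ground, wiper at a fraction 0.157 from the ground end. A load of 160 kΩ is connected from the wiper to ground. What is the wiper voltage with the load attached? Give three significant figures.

V ≈ 2.23 V

The wiper splits the pot into (1−α)R = 70.31 kΩ above and αR = 13.09 kΩ below.
Lower section ‖ load = 12.10 kΩ.
V_wiper = 15.2 × 12.10/(70.31 + 12.10) = 2.23 V.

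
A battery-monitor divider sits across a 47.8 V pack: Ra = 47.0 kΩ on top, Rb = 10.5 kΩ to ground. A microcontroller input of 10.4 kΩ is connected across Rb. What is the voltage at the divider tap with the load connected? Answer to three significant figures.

The load sits in parallel with Rb: Rb‖R_L = (10.5 × 10.4) / (10.5 + 10.4) = 5.225 kΩ.
V_out = 47.8 × 5.225 / (47.0 + 5.225) = 47.8 × 5.225/52.22 = 4.78 V.
(Unloaded it would have been 8.73 V.)

V_out ≈ 4.78 V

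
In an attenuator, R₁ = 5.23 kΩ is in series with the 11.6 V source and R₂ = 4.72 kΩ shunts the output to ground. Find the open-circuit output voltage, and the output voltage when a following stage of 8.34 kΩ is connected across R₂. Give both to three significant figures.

Open-circuit: V = 11.6 × 4.72/(5.23 + 4.72) = 5.50 V.
With the load, R₂ becomes R₂‖R_L = 3.014 kΩ, so V = 11.6 × 3.014/8.244 = 4.24 V.

Unloaded: 5.50 V; loaded: 4.24 V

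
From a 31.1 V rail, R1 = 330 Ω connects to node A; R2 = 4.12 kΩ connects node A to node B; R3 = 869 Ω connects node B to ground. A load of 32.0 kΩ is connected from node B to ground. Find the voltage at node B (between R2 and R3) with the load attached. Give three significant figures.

V ≈ 4.97 V

At node B, R3 is in parallel with the load: R3‖R_L = 846.0 Ω.
Below node A the resistance is R2 + (R3‖R_L) = 4966 Ω, so V_A = 31.1 × 4966/5296 = 29.16 V.
Then V_B = V_A × (R3‖R_L)/(R2 + R3‖R_L) = 29.16 × 846.0/4966 = 4.97 V.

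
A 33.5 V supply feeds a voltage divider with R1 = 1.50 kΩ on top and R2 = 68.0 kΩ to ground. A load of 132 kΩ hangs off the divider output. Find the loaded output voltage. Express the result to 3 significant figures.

V_out ≈ 32.4 V

The load sits in parallel with R2: R2‖R_L = (68.0 × 132) / (68.0 + 132) = 44.88 kΩ.
V_out = 33.5 × 44.88 / (1.50 + 44.88) = 33.5 × 44.88/46.38 = 32.4 V.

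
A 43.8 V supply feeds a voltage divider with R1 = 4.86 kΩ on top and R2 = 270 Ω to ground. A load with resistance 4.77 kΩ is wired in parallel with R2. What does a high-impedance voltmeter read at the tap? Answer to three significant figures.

V_out ≈ 2.19 V

The load sits in parallel with R2: R2‖R_L = (270 × 4770) / (270 + 4770) = 255.5 Ω.
V_out = 43.8 × 255.5 / (4860 + 255.5) = 43.8 × 255.5/5116 = 2.19 V.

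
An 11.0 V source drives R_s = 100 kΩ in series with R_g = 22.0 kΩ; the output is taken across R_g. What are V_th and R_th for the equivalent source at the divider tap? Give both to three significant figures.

V_th = 1.98 V, R_th = 18.0 kΩ

V_th is the open-circuit tap voltage: 11.0 × 22.0/(100 + 22.0) = 1.98 V.
With the supply zeroed, R_s and R_g appear in parallel from the tap: R_th = R_s‖R_g = (100 × 22.0)/122.0 = 18.0 kΩ.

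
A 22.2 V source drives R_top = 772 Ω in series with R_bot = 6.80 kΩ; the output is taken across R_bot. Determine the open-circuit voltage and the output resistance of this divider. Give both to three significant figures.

V_th = 19.9 V, R_th = 693 Ω

V_th is the open-circuit tap voltage: 22.2 × 6800/(772 + 6800) = 19.9 V.
With the supply zeroed, R_top and R_bot appear in parallel from the tap: R_th = R_top‖R_bot = (772 × 6800)/7572 = 693 Ω.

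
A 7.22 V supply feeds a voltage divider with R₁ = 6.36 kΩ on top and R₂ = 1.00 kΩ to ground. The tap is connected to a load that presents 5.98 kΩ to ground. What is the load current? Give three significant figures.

I_L ≈ 0.143 mA

R₂‖R_L = 0.8567 kΩ; V_out = 7.22 × 0.8567/7.217 = 0.8571 V.
I_L = V_out / R_L = 0.8571 / 5.98 kΩ = 0.143 mA.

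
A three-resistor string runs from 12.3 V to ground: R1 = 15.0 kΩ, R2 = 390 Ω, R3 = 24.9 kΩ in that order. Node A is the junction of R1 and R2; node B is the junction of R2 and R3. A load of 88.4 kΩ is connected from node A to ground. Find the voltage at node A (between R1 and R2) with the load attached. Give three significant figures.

V ≈ 6.98 V

Below node A the series string R2+R3 = 25290 Ω sits in parallel with the 88400 Ω load: 19660 Ω.
V_A = 12.3 × 19660/(15000 + 19660) = 6.98 V.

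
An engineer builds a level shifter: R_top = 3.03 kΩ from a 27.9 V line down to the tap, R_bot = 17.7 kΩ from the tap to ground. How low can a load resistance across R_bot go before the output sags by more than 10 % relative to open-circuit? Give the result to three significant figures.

R_L(min) ≈ 23.3 kΩ

Output resistance R_th = R_top‖R_bot = (3.03 × 17.7)/20.73 = 2.587 kΩ.
The fractional drop is R_th/(R_th + R_L); requiring this ≤ 0.100 gives R_L ≥ R_th(1/0.100 − 1) = 2.587 × 9.000 = 23.3 kΩ.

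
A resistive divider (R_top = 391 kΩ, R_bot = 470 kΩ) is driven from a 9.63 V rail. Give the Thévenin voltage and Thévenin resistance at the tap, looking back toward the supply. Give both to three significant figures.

V_th = 5.26 V, R_th = 213 kΩ

V_th is the open-circuit tap voltage: 9.63 × 470/(391 + 470) = 5.26 V.
With the supply zeroed, R_top and R_bot appear in parallel from the tap: R_th = R_top‖R_bot = (391 × 470)/861.0 = 213 kΩ.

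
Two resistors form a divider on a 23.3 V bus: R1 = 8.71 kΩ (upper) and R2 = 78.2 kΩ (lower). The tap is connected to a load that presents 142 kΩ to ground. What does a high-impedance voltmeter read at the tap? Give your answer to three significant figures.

V_out ≈ 19.9 V

The load sits in parallel with R2: R2‖R_L = (78.2 × 142) / (78.2 + 142) = 50.43 kΩ.
V_out = 23.3 × 50.43 / (8.71 + 50.43) = 23.3 × 50.43/59.14 = 19.9 V.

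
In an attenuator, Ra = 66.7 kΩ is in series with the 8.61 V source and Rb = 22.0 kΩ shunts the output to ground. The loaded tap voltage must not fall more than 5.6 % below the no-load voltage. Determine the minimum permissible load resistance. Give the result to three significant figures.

R_L(min) ≈ 279 kΩ

Output resistance R_th = Ra‖Rb = (66.7 × 22.0)/88.70 = 16.54 kΩ.
The fractional drop is R_th/(R_th + R_L); requiring this ≤ 0.0560 gives R_L ≥ R_th(1/0.0560 − 1) = 16.54 × 16.86 = 279 kΩ.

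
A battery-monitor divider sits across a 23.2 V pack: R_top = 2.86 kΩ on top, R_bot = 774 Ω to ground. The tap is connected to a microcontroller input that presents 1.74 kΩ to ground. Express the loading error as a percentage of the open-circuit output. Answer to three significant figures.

The divider's output (Thévenin) resistance is R_top‖R_bot = 609.1 Ω.
Fractional drop under load = R_th/(R_th + R_L) = 609.1 / (609.1 + 1740) = 0.2593.
So the output falls by 25.9 %.

25.9 %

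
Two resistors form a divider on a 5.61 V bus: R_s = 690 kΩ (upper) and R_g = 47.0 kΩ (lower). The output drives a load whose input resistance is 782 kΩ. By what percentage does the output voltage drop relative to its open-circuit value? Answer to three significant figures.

5.33 %

The divider's output (Thévenin) resistance is R_s‖R_g = 44.00 kΩ.
Fractional drop under load = R_th/(R_th + R_L) = 44.00 / (44.00 + 782) = 0.05327.
So the output falls by 5.33 %.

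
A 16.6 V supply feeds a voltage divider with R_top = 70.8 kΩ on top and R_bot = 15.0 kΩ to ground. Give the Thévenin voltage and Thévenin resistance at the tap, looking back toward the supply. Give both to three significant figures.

V_th is the open-circuit tap voltage: 16.6 × 15.0/(70.8 + 15.0) = 2.90 V.
With the supply zeroed, R_top and R_bot appear in parallel from the tap: R_th = R_top‖R_bot = (70.8 × 15.0)/85.80 = 12.4 kΩ.

V_th = 2.90 V, R_th = 12.4 kΩ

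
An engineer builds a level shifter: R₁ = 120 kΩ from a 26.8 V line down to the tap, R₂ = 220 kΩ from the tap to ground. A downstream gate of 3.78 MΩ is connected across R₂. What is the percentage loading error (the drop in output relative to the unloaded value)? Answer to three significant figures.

2.01 %

The divider's output (Thévenin) resistance is R₁‖R₂ = 77.65 kΩ.
Fractional drop under load = R_th/(R_th + R_L) = 77.65 / (77.65 + 3780) = 0.02013.
So the output falls by 2.01 %.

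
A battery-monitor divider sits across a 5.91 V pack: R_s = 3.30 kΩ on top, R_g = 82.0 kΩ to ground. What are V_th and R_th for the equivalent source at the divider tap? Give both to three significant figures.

V_th is the open-circuit tap voltage: 5.91 × 82.0/(3.30 + 82.0) = 5.68 V.
With the supply zeroed, R_s and R_g appear in parallel from the tap: R_th = R_s‖R_g = (3.30 × 82.0)/85.30 = 3.17 kΩ.

V_th = 5.68 V, R_th = 3.17 kΩ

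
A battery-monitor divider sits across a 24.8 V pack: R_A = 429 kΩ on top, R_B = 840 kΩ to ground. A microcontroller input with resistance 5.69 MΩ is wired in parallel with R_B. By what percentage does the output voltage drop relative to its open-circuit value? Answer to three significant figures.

4.75 %

The divider's output (Thévenin) resistance is R_A‖R_B = 284.0 kΩ.
Fractional drop under load = R_th/(R_th + R_L) = 284.0 / (284.0 + 5690) = 0.04753.
So the output falls by 4.75 %.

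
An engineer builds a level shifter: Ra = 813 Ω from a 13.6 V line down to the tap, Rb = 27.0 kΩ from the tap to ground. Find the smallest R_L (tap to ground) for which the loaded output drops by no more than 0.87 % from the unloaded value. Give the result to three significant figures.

Output resistance R_th = Ra‖Rb = (813 × 27000)/27810 = 789.2 Ω.
The fractional drop is R_th/(R_th + R_L); requiring this ≤ 0.00870 gives R_L ≥ R_th(1/0.00870 − 1) = 789.2 × 113.9 = 89.9 kΩ.

R_L(min) ≈ 89.9 kΩ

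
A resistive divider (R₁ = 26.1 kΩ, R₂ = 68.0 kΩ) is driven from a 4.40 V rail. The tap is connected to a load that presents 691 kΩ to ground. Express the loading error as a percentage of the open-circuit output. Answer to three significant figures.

2.66 %

The divider's output (Thévenin) resistance is R₁‖R₂ = 18.86 kΩ.
Fractional drop under load = R_th/(R_th + R_L) = 18.86 / (18.86 + 691) = 0.02657.
So the output falls by 2.66 %.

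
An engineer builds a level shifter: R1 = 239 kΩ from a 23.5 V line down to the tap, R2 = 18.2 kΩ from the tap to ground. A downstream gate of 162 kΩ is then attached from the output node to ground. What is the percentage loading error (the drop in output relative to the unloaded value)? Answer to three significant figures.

9.45 %

Unloaded V = 23.5 × 18.2/257.2 = 1.6629 V.
Loaded: R2‖R_L = 16.36 kΩ, giving V = 23.5 × 16.36/255.4 = 1.5057 V.
Drop = (1.6629 − 1.5057) / 1.6629 = 9.45 %.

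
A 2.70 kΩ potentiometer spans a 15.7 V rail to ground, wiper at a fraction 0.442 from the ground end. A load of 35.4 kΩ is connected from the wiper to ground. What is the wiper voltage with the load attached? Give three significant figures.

V ≈ 6.81 V

The wiper splits the pot into (1−α)R = 1.507 kΩ above and αR = 1.193 kΩ below.
Lower section ‖ load = 1.154 kΩ.
V_wiper = 15.7 × 1.154/(1.507 + 1.154) = 6.81 V.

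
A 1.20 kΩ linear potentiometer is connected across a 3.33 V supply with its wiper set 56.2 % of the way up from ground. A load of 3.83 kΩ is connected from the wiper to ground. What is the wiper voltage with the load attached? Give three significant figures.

The wiper splits the pot into (1−α)R = 525.6 Ω above and αR = 674.4 Ω below.
Lower section ‖ load = 573.4 Ω.
V_wiper = 3.33 × 573.4/(525.6 + 573.4) = 1.74 V.

V ≈ 1.74 V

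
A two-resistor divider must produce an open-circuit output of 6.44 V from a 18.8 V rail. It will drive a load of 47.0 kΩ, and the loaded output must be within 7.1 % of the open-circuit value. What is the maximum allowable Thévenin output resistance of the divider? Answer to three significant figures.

R_th ≤ 3.59 kΩ

Loading drop = R_th/(R_th + R_L) ≤ 0.0710, so R_th ≤ R_L · ε/(1−ε) = 47.0 kΩ × 0.0710/0.9290 = 3.59 kΩ.
(Any R1, R2 with R2/(R1+R2) = 0.343 and R1‖R2 ≤ 3.59 kΩ will meet the spec.)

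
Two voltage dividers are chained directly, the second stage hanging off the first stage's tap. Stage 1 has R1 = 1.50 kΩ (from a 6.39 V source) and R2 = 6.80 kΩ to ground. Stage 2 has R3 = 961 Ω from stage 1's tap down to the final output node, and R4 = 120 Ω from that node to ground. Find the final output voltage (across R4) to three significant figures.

V_out ≈ 0.272 V

Stage 2 presents R3+R4 = 1081 Ω as a load on stage 1's tap.
Stage 1's lower leg becomes R2‖(R3+R4) = 932.7 Ω, so V_mid = 6.39 × 932.7/2433 = 2.450 V.
Stage 2 is itself unloaded: V_out = V_mid × R4/(R3+R4) = 2.450 × 120/1081 = 0.272 V.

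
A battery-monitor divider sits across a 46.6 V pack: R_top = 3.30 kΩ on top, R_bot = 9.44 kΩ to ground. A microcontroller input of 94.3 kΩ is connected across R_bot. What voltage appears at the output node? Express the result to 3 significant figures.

The load sits in parallel with R_bot: R_bot‖R_L = (9.44 × 94.3) / (9.44 + 94.3) = 8.581 kΩ.
V_out = 46.6 × 8.581 / (3.30 + 8.581) = 46.6 × 8.581/11.88 = 33.7 V.

V_out ≈ 33.7 V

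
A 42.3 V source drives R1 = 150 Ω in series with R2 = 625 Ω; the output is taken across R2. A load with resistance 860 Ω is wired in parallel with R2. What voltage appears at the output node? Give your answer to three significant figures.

V_out ≈ 29.9 V

The load sits in parallel with R2: R2‖R_L = (625 × 860) / (625 + 860) = 362.0 Ω.
V_out = 42.3 × 362.0 / (150 + 362.0) = 42.3 × 362.0/512.0 = 29.9 V.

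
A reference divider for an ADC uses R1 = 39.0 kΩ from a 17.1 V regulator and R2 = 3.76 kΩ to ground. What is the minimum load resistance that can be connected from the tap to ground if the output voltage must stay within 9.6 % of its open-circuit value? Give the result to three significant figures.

R_L(min) ≈ 32.3 kΩ

Output resistance R_th = R1‖R2 = (39.0 × 3.76)/42.76 = 3.429 kΩ.
The fractional drop is R_th/(R_th + R_L); requiring this ≤ 0.0960 gives R_L ≥ R_th(1/0.0960 − 1) = 3.429 × 9.417 = 32.3 kΩ.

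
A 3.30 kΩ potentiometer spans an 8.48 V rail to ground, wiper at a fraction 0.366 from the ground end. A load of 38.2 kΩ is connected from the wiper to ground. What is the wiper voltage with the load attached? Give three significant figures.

The wiper splits the pot into (1−α)R = 2.092 kΩ above and αR = 1.208 kΩ below.
Lower section ‖ load = 1.171 kΩ.
V_wiper = 8.48 × 1.171/(2.092 + 1.171) = 3.04 V.

V ≈ 3.04 V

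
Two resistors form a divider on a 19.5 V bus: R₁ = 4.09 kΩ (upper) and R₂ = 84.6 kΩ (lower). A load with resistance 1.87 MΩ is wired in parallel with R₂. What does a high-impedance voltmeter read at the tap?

The load sits in parallel with R₂: R₂‖R_L = (84.6 × 1870) / (84.6 + 1870) = 80.94 kΩ.
V_out = 19.5 × 80.94 / (4.09 + 80.94) = 19.5 × 80.94/85.03 = 18.6 V.

V_out ≈ 18.6 V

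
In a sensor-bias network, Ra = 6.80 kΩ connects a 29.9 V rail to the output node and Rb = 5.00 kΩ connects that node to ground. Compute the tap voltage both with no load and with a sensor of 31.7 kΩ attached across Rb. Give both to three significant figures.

Open-circuit: V = 29.9 × 5.00/(6.80 + 5.00) = 12.7 V.
With the load, Rb becomes Rb‖R_L = 4.319 kΩ, so V = 29.9 × 4.319/11.12 = 11.6 V.

Unloaded: 12.7 V; loaded: 11.6 V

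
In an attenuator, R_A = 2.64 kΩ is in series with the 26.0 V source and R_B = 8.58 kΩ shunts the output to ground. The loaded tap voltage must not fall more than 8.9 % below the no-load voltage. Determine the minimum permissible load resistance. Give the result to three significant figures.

R_L(min) ≈ 20.7 kΩ

Output resistance R_th = R_A‖R_B = (2.64 × 8.58)/11.22 = 2.019 kΩ.
The fractional drop is R_th/(R_th + R_L); requiring this ≤ 0.0890 gives R_L ≥ R_th(1/0.0890 − 1) = 2.019 × 10.24 = 20.7 kΩ.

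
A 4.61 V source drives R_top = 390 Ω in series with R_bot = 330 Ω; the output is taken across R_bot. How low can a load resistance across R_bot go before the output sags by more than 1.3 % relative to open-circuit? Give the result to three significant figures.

Output resistance R_th = R_top‖R_bot = (390 × 330)/720.0 = 178.8 Ω.
The fractional drop is R_th/(R_th + R_L); requiring this ≤ 0.0130 gives R_L ≥ R_th(1/0.0130 − 1) = 178.8 × 75.92 = 13.6 kΩ.

R_L(min) ≈ 13.6 kΩ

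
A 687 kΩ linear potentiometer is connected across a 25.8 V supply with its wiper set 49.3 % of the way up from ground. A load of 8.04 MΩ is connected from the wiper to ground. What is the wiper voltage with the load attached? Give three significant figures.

The wiper splits the pot into (1−α)R = 348.3 kΩ above and αR = 338.7 kΩ below.
Lower section ‖ load = 325.0 kΩ.
V_wiper = 25.8 × 325.0/(348.3 + 325.0) = 12.5 V.

V ≈ 12.5 V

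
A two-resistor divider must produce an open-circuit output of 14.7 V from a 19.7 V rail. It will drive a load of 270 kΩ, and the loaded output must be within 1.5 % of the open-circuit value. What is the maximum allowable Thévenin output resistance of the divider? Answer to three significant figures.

R_th ≤ 4.11 kΩ

Loading drop = R_th/(R_th + R_L) ≤ 0.0150, so R_th ≤ R_L · ε/(1−ε) = 270 kΩ × 0.0150/0.9850 = 4.11 kΩ.
(Any R1, R2 with R2/(R1+R2) = 0.746 and R1‖R2 ≤ 4.11 kΩ will meet the spec.)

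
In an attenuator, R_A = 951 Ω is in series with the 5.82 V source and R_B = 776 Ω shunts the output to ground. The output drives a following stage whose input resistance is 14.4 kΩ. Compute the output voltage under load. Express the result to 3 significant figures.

The load sits in parallel with R_B: R_B‖R_L = (776 × 14400) / (776 + 14400) = 736.3 Ω.
V_out = 5.82 × 736.3 / (951 + 736.3) = 5.82 × 736.3/1687 = 2.54 V.
(Unloaded it would have been 2.62 V.)

V_out ≈ 2.54 V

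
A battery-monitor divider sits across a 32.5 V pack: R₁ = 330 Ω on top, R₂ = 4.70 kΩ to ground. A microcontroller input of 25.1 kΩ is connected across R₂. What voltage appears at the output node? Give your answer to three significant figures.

V_out ≈ 30.0 V

The load sits in parallel with R₂: R₂‖R_L = (4700 × 25100) / (4700 + 25100) = 3959 Ω.
V_out = 32.5 × 3959 / (330 + 3959) = 32.5 × 3959/4289 = 30.0 V.
(Unloaded it would have been 30.4 V.)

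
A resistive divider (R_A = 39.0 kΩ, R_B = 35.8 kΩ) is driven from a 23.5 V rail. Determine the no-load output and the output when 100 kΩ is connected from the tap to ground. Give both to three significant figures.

Unloaded: 11.2 V; loaded: 9.48 V

Open-circuit: V = 23.5 × 35.8/(39.0 + 35.8) = 11.2 V.
With the load, R_B becomes R_B‖R_L = 26.36 kΩ, so V = 23.5 × 26.36/65.36 = 9.48 V.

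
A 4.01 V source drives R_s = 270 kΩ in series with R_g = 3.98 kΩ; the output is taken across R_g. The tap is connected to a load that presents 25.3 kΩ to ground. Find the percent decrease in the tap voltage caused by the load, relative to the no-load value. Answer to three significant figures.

13.4 %

The divider's output (Thévenin) resistance is R_s‖R_g = 3.922 kΩ.
Fractional drop under load = R_th/(R_th + R_L) = 3.922 / (3.922 + 25.3) = 0.1342.
So the output falls by 13.4 %.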